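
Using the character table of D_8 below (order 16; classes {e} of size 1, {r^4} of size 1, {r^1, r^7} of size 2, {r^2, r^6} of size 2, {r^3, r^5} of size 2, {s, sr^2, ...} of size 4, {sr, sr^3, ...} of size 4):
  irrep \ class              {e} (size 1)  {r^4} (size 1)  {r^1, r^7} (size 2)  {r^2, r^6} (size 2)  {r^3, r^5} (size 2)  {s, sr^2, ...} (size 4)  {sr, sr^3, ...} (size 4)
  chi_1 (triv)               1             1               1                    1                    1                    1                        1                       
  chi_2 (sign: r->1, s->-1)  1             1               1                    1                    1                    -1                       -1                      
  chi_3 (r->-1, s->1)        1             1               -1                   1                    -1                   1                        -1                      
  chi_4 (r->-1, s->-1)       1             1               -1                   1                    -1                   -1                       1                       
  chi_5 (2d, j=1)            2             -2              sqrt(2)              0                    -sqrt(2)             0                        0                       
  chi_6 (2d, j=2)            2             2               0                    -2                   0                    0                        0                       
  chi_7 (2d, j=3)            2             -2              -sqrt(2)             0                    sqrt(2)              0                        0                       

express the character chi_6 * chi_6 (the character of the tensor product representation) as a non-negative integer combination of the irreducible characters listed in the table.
chi_6 tensor chi_6 = chi_1 + chi_2 + chi_3 + chi_4 (all other irreducibles have multiplicity 0).

Why: The character of a tensor product is the pointwise product (chi_6 * chi_6)(C) = chi_6(C) * chi_6(C):
  {e}: (2)*(2), {r^4}: (2)*(2), {r^1, r^7}: (0)*(0), {r^2, r^6}: (-2)*(-2), {r^3, r^5}: (0)*(0), {s, sr^2, ...}: (0)*(0), {sr, sr^3, ...}: (0)*(0)
so (chi_6 * chi_6) takes values
  {e} -> 4, {r^4} -> 4, {r^1, r^7} -> 0, {r^2, r^6} -> 4, {r^3, r^5} -> 0, {s, sr^2, ...} -> 0, {sr, sr^3, ...} -> 0.
Now take the inner product of this character with each irreducible chi from the table, <chi_6*chi_6, chi> = (1/16) sum_C |C| (chi_6*chi_6)(C) conj(chi(C)):
  <chi_6*chi_6, chi_1> = (1/16)[1*(4)*conj(1) + 1*(4)*conj(1) + 2*(0)*conj(1) + 2*(4)*conj(1) + 2*(0)*conj(1) + 4*(0)*conj(1) + 4*(0)*conj(1)]
      = (1/16)[(4) + (4) + (0) + (8) + (0) + (0) + (0)] = 16/16 = 1
  <chi_6*chi_6, chi_2> = (1/16)[1*(4)*conj(1) + 1*(4)*conj(1) + 2*(0)*conj(1) + 2*(4)*conj(1) + 2*(0)*conj(1) + 4*(0)*conj(-1) + 4*(0)*conj(-1)]
      = (1/16)[(4) + (4) + (0) + (8) + (0) + (0) + (0)] = 16/16 = 1
  <chi_6*chi_6, chi_3> = (1/16)[1*(4)*conj(1) + 1*(4)*conj(1) + 2*(0)*conj(-1) + 2*(4)*conj(1) + 2*(0)*conj(-1) + 4*(0)*conj(1) + 4*(0)*conj(-1)]
      = (1/16)[(4) + (4) + (0) + (8) + (0) + (0) + (0)] = 16/16 = 1
  <chi_6*chi_6, chi_4> = (1/16)[1*(4)*conj(1) + 1*(4)*conj(1) + 2*(0)*conj(-1) + 2*(4)*conj(1) + 2*(0)*conj(-1) + 4*(0)*conj(-1) + 4*(0)*conj(1)]
      = (1/16)[(4) + (4) + (0) + (8) + (0) + (0) + (0)] = 16/16 = 1
  <chi_6*chi_6, chi_5> = (1/16)[1*(4)*conj(2) + 1*(4)*conj(-2) + 2*(0)*conj(sqrt(2)) + 2*(4)*conj(0) + 2*(0)*conj(-sqrt(2)) + 4*(0)*conj(0) + 4*(0)*conj(0)]
      = (1/16)[(8) + (-8) + (0) + (0) + (0) + (0) + (0)] = 0/16 = 0
  <chi_6*chi_6, chi_6> = (1/16)[1*(4)*conj(2) + 1*(4)*conj(2) + 2*(0)*conj(0) + 2*(4)*conj(-2) + 2*(0)*conj(0) + 4*(0)*conj(0) + 4*(0)*conj(0)]
      = (1/16)[(8) + (8) + (0) + (-16) + (0) + (0) + (0)] = 0/16 = 0
  <chi_6*chi_6, chi_7> = (1/16)[1*(4)*conj(2) + 1*(4)*conj(-2) + 2*(0)*conj(-sqrt(2)) + 2*(4)*conj(0) + 2*(0)*conj(sqrt(2)) + 4*(0)*conj(0) + 4*(0)*conj(0)]
      = (1/16)[(8) + (-8) + (0) + (0) + (0) + (0) + (0)] = 0/16 = 0
Hence the multiplicities are chi_1: 1, chi_2: 1, chi_3: 1, chi_4: 1. Dimension check: dim(chi_6)*dim(chi_6) = 2*2 = 4 and sum (mult * dim) = 1*1 + 1*1 + 1*1 + 1*1 = 4.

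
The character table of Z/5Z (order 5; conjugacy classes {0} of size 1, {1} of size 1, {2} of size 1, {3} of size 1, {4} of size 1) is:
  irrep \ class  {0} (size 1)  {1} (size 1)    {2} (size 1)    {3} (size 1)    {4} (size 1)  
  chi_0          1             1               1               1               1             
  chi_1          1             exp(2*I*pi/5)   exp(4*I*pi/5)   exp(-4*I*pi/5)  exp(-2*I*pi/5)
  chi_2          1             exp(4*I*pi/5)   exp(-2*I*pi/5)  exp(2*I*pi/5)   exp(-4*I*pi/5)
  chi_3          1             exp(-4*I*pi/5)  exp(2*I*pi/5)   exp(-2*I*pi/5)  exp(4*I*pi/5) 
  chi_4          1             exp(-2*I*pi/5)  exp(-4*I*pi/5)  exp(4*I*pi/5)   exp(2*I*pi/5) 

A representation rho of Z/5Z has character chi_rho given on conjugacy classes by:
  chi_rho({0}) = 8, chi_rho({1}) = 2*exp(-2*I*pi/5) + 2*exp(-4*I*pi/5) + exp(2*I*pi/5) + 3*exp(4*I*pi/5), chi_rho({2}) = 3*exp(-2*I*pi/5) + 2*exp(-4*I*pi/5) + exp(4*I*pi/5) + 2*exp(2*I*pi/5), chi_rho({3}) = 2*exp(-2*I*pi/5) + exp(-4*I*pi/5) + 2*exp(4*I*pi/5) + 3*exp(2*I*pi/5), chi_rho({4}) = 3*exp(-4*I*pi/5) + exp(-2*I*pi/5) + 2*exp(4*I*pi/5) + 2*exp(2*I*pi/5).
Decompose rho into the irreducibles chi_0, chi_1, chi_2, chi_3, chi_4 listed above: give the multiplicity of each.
Multiplicities: chi_0: 0, chi_1: 1, chi_2: 3, chi_3: 2, chi_4: 2.

Why: Use <chi_rho, chi> = (1/|G|) sum_C |C| * chi_rho(C) * conj(chi(C)) with |G| = 5 for each irreducible chi in the table:
  <chi_rho, chi_0> = (1/5)[1*(8)*conj(1) + 1*(2*exp(-2*I*pi/5) + 2*exp(-4*I*pi/5) + exp(2*I*pi/5) + 3*exp(4*I*pi/5))*conj(1) + 1*(3*exp(-2*I*pi/5) + 2*exp(-4*I*pi/5) + exp(4*I*pi/5) + 2*exp(2*I*pi/5))*conj(1) + 1*(2*exp(-2*I*pi/5) + exp(-4*I*pi/5) + 2*exp(4*I*pi/5) + 3*exp(2*I*pi/5))*conj(1) + 1*(3*exp(-4*I*pi/5) + exp(-2*I*pi/5) + 2*exp(4*I*pi/5) + 2*exp(2*I*pi/5))*conj(1)]
      = (1/5)[(8) + (2*exp(-2*I*pi/5) + 2*exp(-4*I*pi/5) + exp(2*I*pi/5) + 3*exp(4*I*pi/5)) + (3*exp(-2*I*pi/5) + 2*exp(-4*I*pi/5) + exp(4*I*pi/5) + 2*exp(2*I*pi/5)) + (2*exp(-2*I*pi/5) + exp(-4*I*pi/5) + 2*exp(4*I*pi/5) + 3*exp(2*I*pi/5)) + (3*exp(-4*I*pi/5) + exp(-2*I*pi/5) + 2*exp(4*I*pi/5) + 2*exp(2*I*pi/5))] = 0/5 = 0
  <chi_rho, chi_1> = (1/5)[1*(8)*conj(1) + 1*(2*exp(-2*I*pi/5) + 2*exp(-4*I*pi/5) + exp(2*I*pi/5) + 3*exp(4*I*pi/5))*conj(exp(2*I*pi/5)) + 1*(3*exp(-2*I*pi/5) + 2*exp(-4*I*pi/5) + exp(4*I*pi/5) + 2*exp(2*I*pi/5))*conj(exp(4*I*pi/5)) + 1*(2*exp(-2*I*pi/5) + exp(-4*I*pi/5) + 2*exp(4*I*pi/5) + 3*exp(2*I*pi/5))*conj(exp(-4*I*pi/5)) + 1*(3*exp(-4*I*pi/5) + exp(-2*I*pi/5) + 2*exp(4*I*pi/5) + 2*exp(2*I*pi/5))*conj(exp(-2*I*pi/5))]
      = (1/5)[(8) + (1 + 2*exp(-4*I*pi/5) + 2*exp(4*I*pi/5) + 3*exp(2*I*pi/5)) + (1 + 2*exp(-2*I*pi/5) + 3*exp(4*I*pi/5) + 2*exp(2*I*pi/5)) + (1 + 2*exp(-2*I*pi/5) + 3*exp(-4*I*pi/5) + 2*exp(2*I*pi/5)) + (1 + 3*exp(-2*I*pi/5) + 2*exp(-4*I*pi/5) + 2*exp(4*I*pi/5))] = 5/5 = 1
  <chi_rho, chi_2> = (1/5)[1*(8)*conj(1) + 1*(2*exp(-2*I*pi/5) + 2*exp(-4*I*pi/5) + exp(2*I*pi/5) + 3*exp(4*I*pi/5))*conj(exp(4*I*pi/5)) + 1*(3*exp(-2*I*pi/5) + 2*exp(-4*I*pi/5) + exp(4*I*pi/5) + 2*exp(2*I*pi/5))*conj(exp(-2*I*pi/5)) + 1*(2*exp(-2*I*pi/5) + exp(-4*I*pi/5) + 2*exp(4*I*pi/5) + 3*exp(2*I*pi/5))*conj(exp(2*I*pi/5)) + 1*(3*exp(-4*I*pi/5) + exp(-2*I*pi/5) + 2*exp(4*I*pi/5) + 2*exp(2*I*pi/5))*conj(exp(-4*I*pi/5))]
      = (1/5)[(8) + (3 + exp(-2*I*pi/5) + 2*exp(4*I*pi/5) + 2*exp(2*I*pi/5)) + (3 + 2*exp(-2*I*pi/5) + exp(-4*I*pi/5) + 2*exp(4*I*pi/5)) + (3 + 2*exp(-4*I*pi/5) + exp(4*I*pi/5) + 2*exp(2*I*pi/5)) + (3 + 2*exp(-2*I*pi/5) + 2*exp(-4*I*pi/5) + exp(2*I*pi/5))] = 15/5 = 3
  <chi_rho, chi_3> = (1/5)[1*(8)*conj(1) + 1*(2*exp(-2*I*pi/5) + 2*exp(-4*I*pi/5) + exp(2*I*pi/5) + 3*exp(4*I*pi/5))*conj(exp(-4*I*pi/5)) + 1*(3*exp(-2*I*pi/5) + 2*exp(-4*I*pi/5) + exp(4*I*pi/5) + 2*exp(2*I*pi/5))*conj(exp(2*I*pi/5)) + 1*(2*exp(-2*I*pi/5) + exp(-4*I*pi/5) + 2*exp(4*I*pi/5) + 3*exp(2*I*pi/5))*conj(exp(-2*I*pi/5)) + 1*(3*exp(-4*I*pi/5) + exp(-2*I*pi/5) + 2*exp(4*I*pi/5) + 2*exp(2*I*pi/5))*conj(exp(4*I*pi/5))]
      = (1/5)[(8) + (2 + 3*exp(-2*I*pi/5) + exp(-4*I*pi/5) + 2*exp(2*I*pi/5)) + (2 + 3*exp(-4*I*pi/5) + exp(2*I*pi/5) + 2*exp(4*I*pi/5)) + (2 + 2*exp(-4*I*pi/5) + exp(-2*I*pi/5) + 3*exp(4*I*pi/5)) + (2 + 2*exp(-2*I*pi/5) + exp(4*I*pi/5) + 3*exp(2*I*pi/5))] = 10/5 = 2
  <chi_rho, chi_4> = (1/5)[1*(8)*conj(1) + 1*(2*exp(-2*I*pi/5) + 2*exp(-4*I*pi/5) + exp(2*I*pi/5) + 3*exp(4*I*pi/5))*conj(exp(-2*I*pi/5)) + 1*(3*exp(-2*I*pi/5) + 2*exp(-4*I*pi/5) + exp(4*I*pi/5) + 2*exp(2*I*pi/5))*conj(exp(-4*I*pi/5)) + 1*(2*exp(-2*I*pi/5) + exp(-4*I*pi/5) + 2*exp(4*I*pi/5) + 3*exp(2*I*pi/5))*conj(exp(4*I*pi/5)) + 1*(3*exp(-4*I*pi/5) + exp(-2*I*pi/5) + 2*exp(4*I*pi/5) + 2*exp(2*I*pi/5))*conj(exp(2*I*pi/5))]
      = (1/5)[(8) + (2 + 2*exp(-2*I*pi/5) + 3*exp(-4*I*pi/5) + exp(4*I*pi/5)) + (2 + 2*exp(-4*I*pi/5) + exp(-2*I*pi/5) + 3*exp(2*I*pi/5)) + (2 + 3*exp(-2*I*pi/5) + exp(2*I*pi/5) + 2*exp(4*I*pi/5)) + (2 + exp(-4*I*pi/5) + 3*exp(4*I*pi/5) + 2*exp(2*I*pi/5))] = 10/5 = 2
(Exp terms are combined using exp(i*s)*conj(exp(i*t)) = exp(i*(s-t)), and sums of them are collapsed using the identity that for every m > 1 the m distinct m-th roots of unity sum to 0, e.g. 1 + exp(2*I*pi/3) + exp(-2*I*pi/3) = 0.)
Dimension check: dim(rho) = sum (mult * dim) = 0*1 + 1*1 + 3*1 + 2*1 + 2*1 = 8 = chi_rho(e) = 8.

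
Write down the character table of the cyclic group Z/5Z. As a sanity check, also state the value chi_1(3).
Character table of Z/5Z (irreps indexed chi_0,...,chi_4 with chi_k(m) = zeta_5^(k*m), zeta_5 = exp(2*pi*i/5)):
  irrep \ class  {0} (size 1)  {1} (size 1)    {2} (size 1)    {3} (size 1)    {4} (size 1)  
  chi_0          1             1               1               1               1             
  chi_1          1             exp(2*I*pi/5)   exp(4*I*pi/5)   exp(-4*I*pi/5)  exp(-2*I*pi/5)
  chi_2          1             exp(4*I*pi/5)   exp(-2*I*pi/5)  exp(2*I*pi/5)   exp(-4*I*pi/5)
  chi_3          1             exp(-4*I*pi/5)  exp(2*I*pi/5)   exp(-2*I*pi/5)  exp(4*I*pi/5) 
  chi_4          1             exp(-2*I*pi/5)  exp(-4*I*pi/5)  exp(4*I*pi/5)   exp(2*I*pi/5) 

Spot check: chi_1(3) = zeta_5^(1*3) = zeta_5^3 = exp(-4*I*pi/5).

Solution. Z/5Z is abelian, so all 5 irreducible complex representations are 1-dimensional. They are given by chi_k(m) = zeta_5^(k*m) for k = 0,...,4. Row orthogonality: sum_m chi_k(m) conj(chi_l(m)) = 5 * [k = l].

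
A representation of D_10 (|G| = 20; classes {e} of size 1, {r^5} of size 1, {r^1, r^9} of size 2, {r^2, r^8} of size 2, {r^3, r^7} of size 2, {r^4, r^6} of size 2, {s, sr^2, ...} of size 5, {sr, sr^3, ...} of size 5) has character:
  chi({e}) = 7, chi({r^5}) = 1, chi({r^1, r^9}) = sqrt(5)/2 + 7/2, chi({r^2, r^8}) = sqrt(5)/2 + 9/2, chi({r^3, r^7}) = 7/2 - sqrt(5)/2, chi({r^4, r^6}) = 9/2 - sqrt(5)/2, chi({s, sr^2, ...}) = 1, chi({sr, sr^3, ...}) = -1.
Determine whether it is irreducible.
Not irreducible (reducible): <chi, chi> = 10 > 1.

Details: <chi, chi> = (1/|G|) sum_C |C| * |chi(C)|^2 = (1/20)[1*|7|^2 + 1*|1|^2 + 2*|sqrt(5)/2 + 7/2|^2 + 2*|sqrt(5)/2 + 9/2|^2 + 2*|7/2 - sqrt(5)/2|^2 + 2*|9/2 - sqrt(5)/2|^2 + 5*|1|^2 + 5*|-1|^2]
  = (1/20)[(49) + (1) + (7*sqrt(5) + 27) + (9*sqrt(5) + 43) + (27 - 7*sqrt(5)) + (43 - 9*sqrt(5)) + (5) + (5)] = 200/20 = 10.
A character is irreducible iff <chi, chi> = 1, so this representation is reducible.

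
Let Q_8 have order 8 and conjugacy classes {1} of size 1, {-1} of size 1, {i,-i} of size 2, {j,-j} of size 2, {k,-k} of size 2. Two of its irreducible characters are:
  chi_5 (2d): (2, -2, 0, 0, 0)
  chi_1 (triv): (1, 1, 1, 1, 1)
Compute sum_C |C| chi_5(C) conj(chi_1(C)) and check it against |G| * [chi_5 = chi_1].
Sum = 0; so <chi_5, chi_1> = 0 (distinct irreducibles are orthogonal).

Working: Compute term by term over conjugacy classes (|C| * chi_5(C) * conj(chi_1(C))):
  1*(2)*conj(1) + 1*(-2)*conj(1) + 2*(0)*conj(1) + 2*(0)*conj(1) + 2*(0)*conj(1)
  = (2) + (-2) + (0) + (0) + (0)
  = 0.
Dividing by |G| = 8 gives 0/8 = 0, matching the row-orthogonality relation <chi_5, chi_1> = [chi_5 = chi_1].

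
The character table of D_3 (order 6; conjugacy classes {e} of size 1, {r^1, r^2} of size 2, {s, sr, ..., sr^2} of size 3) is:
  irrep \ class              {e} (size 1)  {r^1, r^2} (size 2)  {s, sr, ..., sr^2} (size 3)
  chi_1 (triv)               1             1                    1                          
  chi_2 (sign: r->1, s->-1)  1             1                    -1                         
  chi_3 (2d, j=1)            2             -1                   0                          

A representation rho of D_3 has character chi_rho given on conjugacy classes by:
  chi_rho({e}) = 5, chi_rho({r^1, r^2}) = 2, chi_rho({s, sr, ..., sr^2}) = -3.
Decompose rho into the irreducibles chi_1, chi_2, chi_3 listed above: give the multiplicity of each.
Multiplicities: chi_1: 0, chi_2: 3, chi_3: 1.

Argument: Use <chi_rho, chi> = (1/|G|) sum_C |C| * chi_rho(C) * conj(chi(C)) with |G| = 6 for each irreducible chi in the table:
  <chi_rho, chi_1> = (1/6)[1*(5)*conj(1) + 2*(2)*conj(1) + 3*(-3)*conj(1)]
      = (1/6)[(5) + (4) + (-9)] = 0/6 = 0
  <chi_rho, chi_2> = (1/6)[1*(5)*conj(1) + 2*(2)*conj(1) + 3*(-3)*conj(-1)]
      = (1/6)[(5) + (4) + (9)] = 18/6 = 3
  <chi_rho, chi_3> = (1/6)[1*(5)*conj(2) + 2*(2)*conj(-1) + 3*(-3)*conj(0)]
      = (1/6)[(10) + (-4) + (0)] = 6/6 = 1
Dimension check: dim(rho) = sum (mult * dim) = 0*1 + 3*1 + 1*2 = 5 = chi_rho(e) = 5.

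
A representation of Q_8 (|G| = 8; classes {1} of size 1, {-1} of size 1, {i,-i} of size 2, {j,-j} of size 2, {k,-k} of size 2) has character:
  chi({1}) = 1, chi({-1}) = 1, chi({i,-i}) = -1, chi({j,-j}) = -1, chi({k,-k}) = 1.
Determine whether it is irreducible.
Irreducible: <chi, chi> = 1.

Reasoning: <chi, chi> = (1/|G|) sum_C |C| * |chi(C)|^2 = (1/8)[1*|1|^2 + 1*|1|^2 + 2*|-1|^2 + 2*|-1|^2 + 2*|1|^2]
  = (1/8)[(1) + (1) + (2) + (2) + (2)] = 8/8 = 1.
A character is irreducible iff <chi, chi> = 1, so this representation is irreducible.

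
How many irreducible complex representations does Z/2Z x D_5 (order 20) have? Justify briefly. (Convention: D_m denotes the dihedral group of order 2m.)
8

Justification: The number of irreducible complex representations of a finite group equals its number of conjugacy classes. For a direct product, #classes(G x H) = #classes(G) * #classes(H). Z/2Z has 2 classes (abelian), D_5 has 4 classes, so 2 * 4 = 8, so Z/2Z x D_5 (order 20) has exactly 8 irreducible complex representations.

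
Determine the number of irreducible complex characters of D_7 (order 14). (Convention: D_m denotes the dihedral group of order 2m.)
5

Details: The number of irreducible complex representations of a finite group equals its number of conjugacy classes. D_7 has 5 conjugacy classes ((n+3)/2 for n odd), so D_7 (order 14) has exactly 5 irreducible complex representations.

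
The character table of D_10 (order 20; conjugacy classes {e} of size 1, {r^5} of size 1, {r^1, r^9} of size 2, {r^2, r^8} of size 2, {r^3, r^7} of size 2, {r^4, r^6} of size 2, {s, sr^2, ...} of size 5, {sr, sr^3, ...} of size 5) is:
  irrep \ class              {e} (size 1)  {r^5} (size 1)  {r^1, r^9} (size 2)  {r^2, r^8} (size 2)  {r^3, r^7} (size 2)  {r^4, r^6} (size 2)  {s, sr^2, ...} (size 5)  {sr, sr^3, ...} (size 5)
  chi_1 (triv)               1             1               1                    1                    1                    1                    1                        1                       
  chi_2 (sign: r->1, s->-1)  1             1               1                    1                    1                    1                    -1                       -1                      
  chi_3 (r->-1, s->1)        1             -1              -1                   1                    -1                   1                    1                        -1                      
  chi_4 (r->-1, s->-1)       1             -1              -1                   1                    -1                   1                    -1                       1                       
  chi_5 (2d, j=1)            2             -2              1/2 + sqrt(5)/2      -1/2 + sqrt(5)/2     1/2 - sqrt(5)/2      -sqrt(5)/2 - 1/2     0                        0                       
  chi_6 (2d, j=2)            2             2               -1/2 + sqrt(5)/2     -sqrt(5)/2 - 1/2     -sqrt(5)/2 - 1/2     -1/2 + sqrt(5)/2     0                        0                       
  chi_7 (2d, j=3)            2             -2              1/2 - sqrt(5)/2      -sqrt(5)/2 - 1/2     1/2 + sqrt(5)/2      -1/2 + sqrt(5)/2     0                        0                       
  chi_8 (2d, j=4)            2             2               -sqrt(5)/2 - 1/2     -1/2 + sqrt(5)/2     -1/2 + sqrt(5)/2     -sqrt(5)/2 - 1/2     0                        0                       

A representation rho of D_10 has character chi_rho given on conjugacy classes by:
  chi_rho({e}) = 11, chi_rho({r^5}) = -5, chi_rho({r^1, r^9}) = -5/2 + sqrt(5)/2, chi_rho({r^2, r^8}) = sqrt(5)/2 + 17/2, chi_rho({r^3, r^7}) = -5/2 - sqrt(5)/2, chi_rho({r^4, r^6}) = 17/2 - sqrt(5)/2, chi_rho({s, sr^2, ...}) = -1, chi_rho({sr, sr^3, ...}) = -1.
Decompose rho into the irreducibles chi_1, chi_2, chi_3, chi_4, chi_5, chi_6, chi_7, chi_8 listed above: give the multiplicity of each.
Multiplicities: chi_1: 1, chi_2: 2, chi_3: 3, chi_4: 3, chi_5: 1, chi_6: 0, chi_7: 0, chi_8: 0.

Proof sketch: Use <chi_rho, chi> = (1/|G|) sum_C |C| * chi_rho(C) * conj(chi(C)) with |G| = 20 for each irreducible chi in the table:
  <chi_rho, chi_1> = (1/20)[1*(11)*conj(1) + 1*(-5)*conj(1) + 2*(-5/2 + sqrt(5)/2)*conj(1) + 2*(sqrt(5)/2 + 17/2)*conj(1) + 2*(-5/2 - sqrt(5)/2)*conj(1) + 2*(17/2 - sqrt(5)/2)*conj(1) + 5*(-1)*conj(1) + 5*(-1)*conj(1)]
      = (1/20)[(11) + (-5) + (-5 + sqrt(5)) + (sqrt(5) + 17) + (-5 - sqrt(5)) + (17 - sqrt(5)) + (-5) + (-5)] = 20/20 = 1
  <chi_rho, chi_2> = (1/20)[1*(11)*conj(1) + 1*(-5)*conj(1) + 2*(-5/2 + sqrt(5)/2)*conj(1) + 2*(sqrt(5)/2 + 17/2)*conj(1) + 2*(-5/2 - sqrt(5)/2)*conj(1) + 2*(17/2 - sqrt(5)/2)*conj(1) + 5*(-1)*conj(-1) + 5*(-1)*conj(-1)]
      = (1/20)[(11) + (-5) + (-5 + sqrt(5)) + (sqrt(5) + 17) + (-5 - sqrt(5)) + (17 - sqrt(5)) + (5) + (5)] = 40/20 = 2
  <chi_rho, chi_3> = (1/20)[1*(11)*conj(1) + 1*(-5)*conj(-1) + 2*(-5/2 + sqrt(5)/2)*conj(-1) + 2*(sqrt(5)/2 + 17/2)*conj(1) + 2*(-5/2 - sqrt(5)/2)*conj(-1) + 2*(17/2 - sqrt(5)/2)*conj(1) + 5*(-1)*conj(1) + 5*(-1)*conj(-1)]
      = (1/20)[(11) + (5) + (5 - sqrt(5)) + (sqrt(5) + 17) + (sqrt(5) + 5) + (17 - sqrt(5)) + (-5) + (5)] = 60/20 = 3
  <chi_rho, chi_4> = (1/20)[1*(11)*conj(1) + 1*(-5)*conj(-1) + 2*(-5/2 + sqrt(5)/2)*conj(-1) + 2*(sqrt(5)/2 + 17/2)*conj(1) + 2*(-5/2 - sqrt(5)/2)*conj(-1) + 2*(17/2 - sqrt(5)/2)*conj(1) + 5*(-1)*conj(-1) + 5*(-1)*conj(1)]
      = (1/20)[(11) + (5) + (5 - sqrt(5)) + (sqrt(5) + 17) + (sqrt(5) + 5) + (17 - sqrt(5)) + (5) + (-5)] = 60/20 = 3
  <chi_rho, chi_5> = (1/20)[1*(11)*conj(2) + 1*(-5)*conj(-2) + 2*(-5/2 + sqrt(5)/2)*conj(1/2 + sqrt(5)/2) + 2*(sqrt(5)/2 + 17/2)*conj(-1/2 + sqrt(5)/2) + 2*(-5/2 - sqrt(5)/2)*conj(1/2 - sqrt(5)/2) + 2*(17/2 - sqrt(5)/2)*conj(-sqrt(5)/2 - 1/2) + 5*(-1)*conj(0) + 5*(-1)*conj(0)]
      = (1/20)[(22) + (10) + (-2*sqrt(5)) + (-6 + 8*sqrt(5)) + (2*sqrt(5)) + (-8*sqrt(5) - 6) + (0) + (0)] = 20/20 = 1
  <chi_rho, chi_6> = (1/20)[1*(11)*conj(2) + 1*(-5)*conj(2) + 2*(-5/2 + sqrt(5)/2)*conj(-1/2 + sqrt(5)/2) + 2*(sqrt(5)/2 + 17/2)*conj(-sqrt(5)/2 - 1/2) + 2*(-5/2 - sqrt(5)/2)*conj(-sqrt(5)/2 - 1/2) + 2*(17/2 - sqrt(5)/2)*conj(-1/2 + sqrt(5)/2) + 5*(-1)*conj(0) + 5*(-1)*conj(0)]
      = (1/20)[(22) + (-10) + (5 - 3*sqrt(5)) + (-9*sqrt(5) - 11) + (5 + 3*sqrt(5)) + (-11 + 9*sqrt(5)) + (0) + (0)] = 0/20 = 0
  <chi_rho, chi_7> = (1/20)[1*(11)*conj(2) + 1*(-5)*conj(-2) + 2*(-5/2 + sqrt(5)/2)*conj(1/2 - sqrt(5)/2) + 2*(sqrt(5)/2 + 17/2)*conj(-sqrt(5)/2 - 1/2) + 2*(-5/2 - sqrt(5)/2)*conj(1/2 + sqrt(5)/2) + 2*(17/2 - sqrt(5)/2)*conj(-1/2 + sqrt(5)/2) + 5*(-1)*conj(0) + 5*(-1)*conj(0)]
      = (1/20)[(22) + (10) + (-5 + 3*sqrt(5)) + (-9*sqrt(5) - 11) + (-3*sqrt(5) - 5) + (-11 + 9*sqrt(5)) + (0) + (0)] = 0/20 = 0
  <chi_rho, chi_8> = (1/20)[1*(11)*conj(2) + 1*(-5)*conj(2) + 2*(-5/2 + sqrt(5)/2)*conj(-sqrt(5)/2 - 1/2) + 2*(sqrt(5)/2 + 17/2)*conj(-1/2 + sqrt(5)/2) + 2*(-5/2 - sqrt(5)/2)*conj(-1/2 + sqrt(5)/2) + 2*(17/2 - sqrt(5)/2)*conj(-sqrt(5)/2 - 1/2) + 5*(-1)*conj(0) + 5*(-1)*conj(0)]
      = (1/20)[(22) + (-10) + (2*sqrt(5)) + (-6 + 8*sqrt(5)) + (-2*sqrt(5)) + (-8*sqrt(5) - 6) + (0) + (0)] = 0/20 = 0
Dimension check: dim(rho) = sum (mult * dim) = 1*1 + 2*1 + 3*1 + 3*1 + 1*2 + 0*2 + 0*2 + 0*2 = 11 = chi_rho(e) = 11.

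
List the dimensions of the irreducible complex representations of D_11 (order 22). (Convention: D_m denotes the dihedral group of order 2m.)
Dimensions: 1, 1, 2, 2, 2, 2, 2

Justification: There are 7 irreducibles (= number of conjugacy classes). Their dimensions d_i satisfy sum d_i^2 = |G| = 22: 1 + 1 + 4 + 4 + 4 + 4 + 4 = 22.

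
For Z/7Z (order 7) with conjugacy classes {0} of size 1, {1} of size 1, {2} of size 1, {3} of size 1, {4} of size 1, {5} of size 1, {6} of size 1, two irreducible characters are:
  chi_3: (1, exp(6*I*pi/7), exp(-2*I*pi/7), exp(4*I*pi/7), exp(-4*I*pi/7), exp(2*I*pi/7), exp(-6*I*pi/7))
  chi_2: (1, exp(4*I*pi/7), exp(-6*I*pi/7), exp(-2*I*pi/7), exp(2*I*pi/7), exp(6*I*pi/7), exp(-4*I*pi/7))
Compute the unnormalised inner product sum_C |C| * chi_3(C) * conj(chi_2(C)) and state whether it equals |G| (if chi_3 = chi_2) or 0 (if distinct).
Sum = 0; so <chi_3, chi_2> = 0 (distinct irreducibles are orthogonal).

Justification: Compute term by term over conjugacy classes (|C| * chi_3(C) * conj(chi_2(C))):
  1*(1)*conj(1) + 1*(exp(6*I*pi/7))*conj(exp(4*I*pi/7)) + 1*(exp(-2*I*pi/7))*conj(exp(-6*I*pi/7)) + 1*(exp(4*I*pi/7))*conj(exp(-2*I*pi/7)) + 1*(exp(-4*I*pi/7))*conj(exp(2*I*pi/7)) + 1*(exp(2*I*pi/7))*conj(exp(6*I*pi/7)) + 1*(exp(-6*I*pi/7))*conj(exp(-4*I*pi/7))
  = (1) + (exp(2*I*pi/7)) + (exp(4*I*pi/7)) + (exp(6*I*pi/7)) + (exp(-6*I*pi/7)) + (exp(-4*I*pi/7)) + (exp(-2*I*pi/7))
  = 0.
(Exp terms are combined using exp(i*s)*conj(exp(i*t)) = exp(i*(s-t)), and sums of them are collapsed using the identity that for every m > 1 the m distinct m-th roots of unity sum to 0, e.g. 1 + exp(2*I*pi/3) + exp(-2*I*pi/3) = 0.)
Dividing by |G| = 7 gives 0/7 = 0, matching the row-orthogonality relation <chi_3, chi_2> = [chi_3 = chi_2].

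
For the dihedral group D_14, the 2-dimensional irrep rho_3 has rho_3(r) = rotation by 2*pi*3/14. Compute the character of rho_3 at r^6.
chi_{rho_3}(r^6) = 2*cos(2*pi*3*6/14) = -2*cos(3*pi/7)

Reasoning: rho_3(r^6) is rotation by angle 2*pi*3*6/14, whose trace is 2*cos(2*pi*3*6/14) = -2*cos(3*pi/7).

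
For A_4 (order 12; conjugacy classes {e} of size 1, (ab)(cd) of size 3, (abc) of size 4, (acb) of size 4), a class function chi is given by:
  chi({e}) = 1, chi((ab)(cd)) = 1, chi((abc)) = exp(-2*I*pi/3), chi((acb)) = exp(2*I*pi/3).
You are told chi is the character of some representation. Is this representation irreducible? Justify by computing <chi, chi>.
Irreducible: <chi, chi> = 1.

Why: <chi, chi> = (1/|G|) sum_C |C| * |chi(C)|^2 = (1/12)[1*|1|^2 + 3*|1|^2 + 4*|exp(-2*I*pi/3)|^2 + 4*|exp(2*I*pi/3)|^2]
  = (1/12)[(1) + (3) + (4) + (4)] = 12/12 = 1.
(Exp terms are combined using exp(i*s)*conj(exp(i*t)) = exp(i*(s-t)), and sums of them are collapsed using the identity that for every m > 1 the m distinct m-th roots of unity sum to 0, e.g. 1 + exp(2*I*pi/3) + exp(-2*I*pi/3) = 0.)
A character is irreducible iff <chi, chi> = 1, so this representation is irreducible.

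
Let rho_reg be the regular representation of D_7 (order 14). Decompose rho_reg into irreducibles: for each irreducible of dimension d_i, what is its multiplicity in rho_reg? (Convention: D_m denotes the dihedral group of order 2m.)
Each irreducible V_i of dimension d_i appears with multiplicity d_i, i.e. rho_reg = (direct sum over all irreducibles V_i) d_i V_i. The irreducible dimensions for D_7 are 1, 1, 2, 2, 2: 2 irreducibles of dimension 1, each with multiplicity 1; 3 irreducibles of dimension 2, each with multiplicity 2. Total dimension 2*1*1 + 3*2*2 = 14 = |G|.

General theorem: in the regular representation of a finite group G, each irreducible appears with multiplicity equal to its dimension. Check: dim(rho_reg) = sum d_i^2 = 1 + 1 + 4 + 4 + 4 = 14 = |G|.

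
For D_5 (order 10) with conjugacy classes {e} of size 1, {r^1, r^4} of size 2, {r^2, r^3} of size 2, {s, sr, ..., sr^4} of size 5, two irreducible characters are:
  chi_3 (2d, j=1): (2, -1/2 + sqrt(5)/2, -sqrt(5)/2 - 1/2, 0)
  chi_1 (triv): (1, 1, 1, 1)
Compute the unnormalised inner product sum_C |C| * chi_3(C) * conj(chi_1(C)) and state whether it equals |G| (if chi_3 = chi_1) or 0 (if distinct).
Sum = 0; so <chi_3, chi_1> = 0 (distinct irreducibles are orthogonal).

Proof sketch: Compute term by term over conjugacy classes (|C| * chi_3(C) * conj(chi_1(C))):
  1*(2)*conj(1) + 2*(-1/2 + sqrt(5)/2)*conj(1) + 2*(-sqrt(5)/2 - 1/2)*conj(1) + 5*(0)*conj(1)
  = (2) + (-1 + sqrt(5)) + (-sqrt(5) - 1) + (0)
  = 0.
Dividing by |G| = 10 gives 0/10 = 0, matching the row-orthogonality relation <chi_3, chi_1> = [chi_3 = chi_1].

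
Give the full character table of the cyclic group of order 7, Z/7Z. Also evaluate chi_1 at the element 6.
Character table of Z/7Z (irreps indexed chi_0,...,chi_6 with chi_k(m) = zeta_7^(k*m), zeta_7 = exp(2*pi*i/7)):
  irrep \ class  {0} (size 1)  {1} (size 1)    {2} (size 1)    {3} (size 1)    {4} (size 1)    {5} (size 1)    {6} (size 1)  
  chi_0          1             1               1               1               1               1               1             
  chi_1          1             exp(2*I*pi/7)   exp(4*I*pi/7)   exp(6*I*pi/7)   exp(-6*I*pi/7)  exp(-4*I*pi/7)  exp(-2*I*pi/7)
  chi_2          1             exp(4*I*pi/7)   exp(-6*I*pi/7)  exp(-2*I*pi/7)  exp(2*I*pi/7)   exp(6*I*pi/7)   exp(-4*I*pi/7)
  chi_3          1             exp(6*I*pi/7)   exp(-2*I*pi/7)  exp(4*I*pi/7)   exp(-4*I*pi/7)  exp(2*I*pi/7)   exp(-6*I*pi/7)
  chi_4          1             exp(-6*I*pi/7)  exp(2*I*pi/7)   exp(-4*I*pi/7)  exp(4*I*pi/7)   exp(-2*I*pi/7)  exp(6*I*pi/7) 
  chi_5          1             exp(-4*I*pi/7)  exp(6*I*pi/7)   exp(2*I*pi/7)   exp(-2*I*pi/7)  exp(-6*I*pi/7)  exp(4*I*pi/7) 
  chi_6          1             exp(-2*I*pi/7)  exp(-4*I*pi/7)  exp(-6*I*pi/7)  exp(6*I*pi/7)   exp(4*I*pi/7)   exp(2*I*pi/7) 

Spot check: chi_1(6) = zeta_7^(1*6) = zeta_7^6 = exp(-2*I*pi/7).

Working: Z/7Z is abelian, so all 7 irreducible complex representations are 1-dimensional. They are given by chi_k(m) = zeta_7^(k*m) for k = 0,...,6. Row orthogonality: sum_m chi_k(m) conj(chi_l(m)) = 7 * [k = l].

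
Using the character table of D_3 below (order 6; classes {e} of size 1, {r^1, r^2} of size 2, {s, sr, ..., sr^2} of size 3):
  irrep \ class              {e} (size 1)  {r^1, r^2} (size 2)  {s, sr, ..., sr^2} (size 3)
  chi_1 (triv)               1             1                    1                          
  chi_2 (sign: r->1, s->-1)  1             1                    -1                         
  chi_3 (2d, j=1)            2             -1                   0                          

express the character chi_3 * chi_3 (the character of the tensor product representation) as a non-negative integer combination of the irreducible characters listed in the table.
chi_3 tensor chi_3 = chi_1 + chi_2 + chi_3 (all other irreducibles have multiplicity 0).

Details: The character of a tensor product is the pointwise product (chi_3 * chi_3)(C) = chi_3(C) * chi_3(C):
  {e}: (2)*(2), {r^1, r^2}: (-1)*(-1), {s, sr, ..., sr^2}: (0)*(0)
so (chi_3 * chi_3) takes values
  {e} -> 4, {r^1, r^2} -> 1, {s, sr, ..., sr^2} -> 0.
Now take the inner product of this character with each irreducible chi from the table, <chi_3*chi_3, chi> = (1/6) sum_C |C| (chi_3*chi_3)(C) conj(chi(C)):
  <chi_3*chi_3, chi_1> = (1/6)[1*(4)*conj(1) + 2*(1)*conj(1) + 3*(0)*conj(1)]
      = (1/6)[(4) + (2) + (0)] = 6/6 = 1
  <chi_3*chi_3, chi_2> = (1/6)[1*(4)*conj(1) + 2*(1)*conj(1) + 3*(0)*conj(-1)]
      = (1/6)[(4) + (2) + (0)] = 6/6 = 1
  <chi_3*chi_3, chi_3> = (1/6)[1*(4)*conj(2) + 2*(1)*conj(-1) + 3*(0)*conj(0)]
      = (1/6)[(8) + (-2) + (0)] = 6/6 = 1
Hence the multiplicities are chi_1: 1, chi_2: 1, chi_3: 1. Dimension check: dim(chi_3)*dim(chi_3) = 2*2 = 4 and sum (mult * dim) = 1*1 + 1*1 + 1*2 = 4.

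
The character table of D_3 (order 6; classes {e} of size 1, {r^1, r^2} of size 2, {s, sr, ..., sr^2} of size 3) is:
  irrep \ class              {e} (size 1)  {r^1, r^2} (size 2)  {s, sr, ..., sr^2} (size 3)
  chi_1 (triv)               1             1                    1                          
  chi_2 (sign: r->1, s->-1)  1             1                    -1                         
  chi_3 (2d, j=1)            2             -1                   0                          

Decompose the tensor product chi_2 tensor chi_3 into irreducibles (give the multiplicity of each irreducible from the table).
chi_2 tensor chi_3 = chi_3 (all other irreducibles have multiplicity 0).

Reasoning: The character of a tensor product is the pointwise product (chi_2 * chi_3)(C) = chi_2(C) * chi_3(C):
  {e}: (1)*(2), {r^1, r^2}: (1)*(-1), {s, sr, ..., sr^2}: (-1)*(0)
so (chi_2 * chi_3) takes values
  {e} -> 2, {r^1, r^2} -> -1, {s, sr, ..., sr^2} -> 0.
Now take the inner product of this character with each irreducible chi from the table, <chi_2*chi_3, chi> = (1/6) sum_C |C| (chi_2*chi_3)(C) conj(chi(C)):
  <chi_2*chi_3, chi_1> = (1/6)[1*(2)*conj(1) + 2*(-1)*conj(1) + 3*(0)*conj(1)]
      = (1/6)[(2) + (-2) + (0)] = 0/6 = 0
  <chi_2*chi_3, chi_2> = (1/6)[1*(2)*conj(1) + 2*(-1)*conj(1) + 3*(0)*conj(-1)]
      = (1/6)[(2) + (-2) + (0)] = 0/6 = 0
  <chi_2*chi_3, chi_3> = (1/6)[1*(2)*conj(2) + 2*(-1)*conj(-1) + 3*(0)*conj(0)]
      = (1/6)[(4) + (2) + (0)] = 6/6 = 1
Hence the multiplicities are chi_3: 1. Dimension check: dim(chi_2)*dim(chi_3) = 1*2 = 2 and sum (mult * dim) = 1*2 = 2.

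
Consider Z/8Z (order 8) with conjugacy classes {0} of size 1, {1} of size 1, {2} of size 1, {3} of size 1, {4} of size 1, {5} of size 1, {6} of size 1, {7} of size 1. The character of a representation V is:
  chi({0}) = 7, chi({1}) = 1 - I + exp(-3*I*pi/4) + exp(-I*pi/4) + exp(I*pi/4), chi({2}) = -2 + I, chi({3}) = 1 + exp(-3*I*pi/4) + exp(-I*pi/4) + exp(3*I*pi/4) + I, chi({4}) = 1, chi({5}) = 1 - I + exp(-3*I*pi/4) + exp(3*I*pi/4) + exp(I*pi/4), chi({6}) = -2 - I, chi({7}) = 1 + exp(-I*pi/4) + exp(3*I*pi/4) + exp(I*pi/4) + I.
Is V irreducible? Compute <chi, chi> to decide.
Not irreducible (reducible): <chi, chi> = 9 > 1.

Proof sketch: <chi, chi> = (1/|G|) sum_C |C| * |chi(C)|^2 = (1/8)[1*|7|^2 + 1*|1 - I + exp(-3*I*pi/4) + exp(-I*pi/4) + exp(I*pi/4)|^2 + 1*|-2 + I|^2 + 1*|1 + exp(-3*I*pi/4) + exp(-I*pi/4) + exp(3*I*pi/4) + I|^2 + 1*|1|^2 + 1*|1 - I + exp(-3*I*pi/4) + exp(3*I*pi/4) + exp(I*pi/4)|^2 + 1*|-2 - I|^2 + 1*|1 + exp(-I*pi/4) + exp(3*I*pi/4) + exp(I*pi/4) + I|^2]
  = (1/8)[(49) + (3 + 3*exp(-I*pi/4) + exp(3*I*pi/4) + 2*exp(I*pi/4)) + (5) + (3 + 2*exp(-3*I*pi/4) + exp(-I*pi/4) + 3*exp(3*I*pi/4)) + (1) + (3 + 2*exp(-3*I*pi/4) + exp(-I*pi/4) + 3*exp(3*I*pi/4)) + (5) + (3 + 3*exp(-I*pi/4) + exp(3*I*pi/4) + 2*exp(I*pi/4))] = 72/8 = 9.
(Exp terms are combined using exp(i*s)*conj(exp(i*t)) = exp(i*(s-t)), and sums of them are collapsed using the identity that for every m > 1 the m distinct m-th roots of unity sum to 0, e.g. 1 + exp(2*I*pi/3) + exp(-2*I*pi/3) = 0.)
A character is irreducible iff <chi, chi> = 1, so this representation is reducible.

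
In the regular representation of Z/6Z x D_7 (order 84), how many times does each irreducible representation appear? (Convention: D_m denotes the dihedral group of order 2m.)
Each irreducible V_i of dimension d_i appears with multiplicity d_i, i.e. rho_reg = (direct sum over all irreducibles V_i) d_i V_i. The irreducible dimensions for Z/6Z x D_7 are 1, 1, 1, 1, 1, 1, 1, 1, 1, 1, 1, 1, 2, 2, 2, 2, 2, 2, 2, 2, 2, 2, 2, 2, 2, 2, 2, 2, 2, 2: 12 irreducibles of dimension 1, each with multiplicity 1; 18 irreducibles of dimension 2, each with multiplicity 2. Total dimension 12*1*1 + 18*2*2 = 84 = |G|.

Justification: General theorem: in the regular representation of a finite group G, each irreducible appears with multiplicity equal to its dimension. Check: dim(rho_reg) = sum d_i^2 = 1 + 1 + 1 + 1 + 1 + 1 + 1 + 1 + 1 + 1 + 1 + 1 + 4 + 4 + 4 + 4 + 4 + 4 + 4 + 4 + 4 + 4 + 4 + 4 + 4 + 4 + 4 + 4 + 4 + 4 = 84 = |G|.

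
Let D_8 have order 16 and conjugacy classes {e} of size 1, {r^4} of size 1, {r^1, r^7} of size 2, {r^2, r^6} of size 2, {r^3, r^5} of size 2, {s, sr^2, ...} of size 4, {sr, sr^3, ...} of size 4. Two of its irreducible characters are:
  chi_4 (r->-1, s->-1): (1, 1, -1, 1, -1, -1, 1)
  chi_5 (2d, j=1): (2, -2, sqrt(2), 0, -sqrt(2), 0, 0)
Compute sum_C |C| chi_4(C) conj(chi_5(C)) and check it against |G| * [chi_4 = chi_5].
Sum = 0; so <chi_4, chi_5> = 0 (distinct irreducibles are orthogonal).

Reasoning: Compute term by term over conjugacy classes (|C| * chi_4(C) * conj(chi_5(C))):
  1*(1)*conj(2) + 1*(1)*conj(-2) + 2*(-1)*conj(sqrt(2)) + 2*(1)*conj(0) + 2*(-1)*conj(-sqrt(2)) + 4*(-1)*conj(0) + 4*(1)*conj(0)
  = (2) + (-2) + (-2*sqrt(2)) + (0) + (2*sqrt(2)) + (0) + (0)
  = 0.
Dividing by |G| = 16 gives 0/16 = 0, matching the row-orthogonality relation <chi_4, chi_5> = [chi_4 = chi_5].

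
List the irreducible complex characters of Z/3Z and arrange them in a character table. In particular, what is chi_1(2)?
Character table of Z/3Z (irreps indexed chi_0,...,chi_2 with chi_k(m) = zeta_3^(k*m), zeta_3 = exp(2*pi*i/3)):
  irrep \ class  {0} (size 1)  {1} (size 1)    {2} (size 1)  
  chi_0          1             1               1             
  chi_1          1             exp(2*I*pi/3)   exp(-2*I*pi/3)
  chi_2          1             exp(-2*I*pi/3)  exp(2*I*pi/3) 

Spot check: chi_1(2) = zeta_3^(1*2) = zeta_3^2 = exp(-2*I*pi/3).

Z/3Z is abelian, so all 3 irreducible complex representations are 1-dimensional. They are given by chi_k(m) = zeta_3^(k*m) for k = 0,...,2. Row orthogonality: sum_m chi_k(m) conj(chi_l(m)) = 3 * [k = l].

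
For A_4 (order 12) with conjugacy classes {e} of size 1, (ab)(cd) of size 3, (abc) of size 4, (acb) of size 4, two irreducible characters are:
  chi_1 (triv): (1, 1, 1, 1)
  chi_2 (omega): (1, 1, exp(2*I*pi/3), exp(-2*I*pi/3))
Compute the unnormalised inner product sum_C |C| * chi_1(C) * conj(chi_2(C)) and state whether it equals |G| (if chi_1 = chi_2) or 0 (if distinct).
Sum = 0; so <chi_1, chi_2> = 0 (distinct irreducibles are orthogonal).

Derivation: Compute term by term over conjugacy classes (|C| * chi_1(C) * conj(chi_2(C))):
  1*(1)*conj(1) + 3*(1)*conj(1) + 4*(1)*conj(exp(2*I*pi/3)) + 4*(1)*conj(exp(-2*I*pi/3))
  = (1) + (3) + (4*exp(-2*I*pi/3)) + (4*exp(2*I*pi/3))
  = 0.
(Exp terms are combined using exp(i*s)*conj(exp(i*t)) = exp(i*(s-t)), and sums of them are collapsed using the identity that for every m > 1 the m distinct m-th roots of unity sum to 0, e.g. 1 + exp(2*I*pi/3) + exp(-2*I*pi/3) = 0.)
Dividing by |G| = 12 gives 0/12 = 0, matching the row-orthogonality relation <chi_1, chi_2> = [chi_1 = chi_2].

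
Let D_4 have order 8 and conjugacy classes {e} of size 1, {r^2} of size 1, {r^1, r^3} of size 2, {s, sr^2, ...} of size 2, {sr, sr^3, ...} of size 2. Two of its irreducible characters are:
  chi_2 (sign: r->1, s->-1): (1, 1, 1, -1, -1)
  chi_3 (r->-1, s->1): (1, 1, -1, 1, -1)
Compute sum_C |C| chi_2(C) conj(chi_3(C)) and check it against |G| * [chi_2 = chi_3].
Sum = 0; so <chi_2, chi_3> = 0 (distinct irreducibles are orthogonal).

Working: Compute term by term over conjugacy classes (|C| * chi_2(C) * conj(chi_3(C))):
  1*(1)*conj(1) + 1*(1)*conj(1) + 2*(1)*conj(-1) + 2*(-1)*conj(1) + 2*(-1)*conj(-1)
  = (1) + (1) + (-2) + (-2) + (2)
  = 0.
Dividing by |G| = 8 gives 0/8 = 0, matching the row-orthogonality relation <chi_2, chi_3> = [chi_2 = chi_3].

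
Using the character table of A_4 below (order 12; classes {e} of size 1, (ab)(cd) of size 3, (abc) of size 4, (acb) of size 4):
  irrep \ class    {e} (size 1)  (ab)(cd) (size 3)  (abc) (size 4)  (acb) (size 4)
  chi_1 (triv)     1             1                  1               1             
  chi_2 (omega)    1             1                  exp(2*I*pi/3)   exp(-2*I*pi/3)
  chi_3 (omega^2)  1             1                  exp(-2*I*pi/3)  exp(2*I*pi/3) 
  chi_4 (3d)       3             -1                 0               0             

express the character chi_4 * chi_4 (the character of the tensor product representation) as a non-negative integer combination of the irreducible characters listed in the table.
chi_4 tensor chi_4 = chi_1 + chi_2 + chi_3 + 2*chi_4 (all other irreducibles have multiplicity 0).

Working: The character of a tensor product is the pointwise product (chi_4 * chi_4)(C) = chi_4(C) * chi_4(C):
  {e}: (3)*(3), (ab)(cd): (-1)*(-1), (abc): (0)*(0), (acb): (0)*(0)
so (chi_4 * chi_4) takes values
  {e} -> 9, (ab)(cd) -> 1, (abc) -> 0, (acb) -> 0.
Now take the inner product of this character with each irreducible chi from the table, <chi_4*chi_4, chi> = (1/12) sum_C |C| (chi_4*chi_4)(C) conj(chi(C)):
  <chi_4*chi_4, chi_1> = (1/12)[1*(9)*conj(1) + 3*(1)*conj(1) + 4*(0)*conj(1) + 4*(0)*conj(1)]
      = (1/12)[(9) + (3) + (0) + (0)] = 12/12 = 1
  <chi_4*chi_4, chi_2> = (1/12)[1*(9)*conj(1) + 3*(1)*conj(1) + 4*(0)*conj(exp(2*I*pi/3)) + 4*(0)*conj(exp(-2*I*pi/3))]
      = (1/12)[(9) + (3) + (0) + (0)] = 12/12 = 1
  <chi_4*chi_4, chi_3> = (1/12)[1*(9)*conj(1) + 3*(1)*conj(1) + 4*(0)*conj(exp(-2*I*pi/3)) + 4*(0)*conj(exp(2*I*pi/3))]
      = (1/12)[(9) + (3) + (0) + (0)] = 12/12 = 1
  <chi_4*chi_4, chi_4> = (1/12)[1*(9)*conj(3) + 3*(1)*conj(-1) + 4*(0)*conj(0) + 4*(0)*conj(0)]
      = (1/12)[(27) + (-3) + (0) + (0)] = 24/12 = 2
(Exp terms are combined using exp(i*s)*conj(exp(i*t)) = exp(i*(s-t)), and sums of them are collapsed using the identity that for every m > 1 the m distinct m-th roots of unity sum to 0, e.g. 1 + exp(2*I*pi/3) + exp(-2*I*pi/3) = 0.)
Hence the multiplicities are chi_1: 1, chi_2: 1, chi_3: 1, chi_4: 2. Dimension check: dim(chi_4)*dim(chi_4) = 3*3 = 9 and sum (mult * dim) = 1*1 + 1*1 + 1*1 + 2*3 = 9.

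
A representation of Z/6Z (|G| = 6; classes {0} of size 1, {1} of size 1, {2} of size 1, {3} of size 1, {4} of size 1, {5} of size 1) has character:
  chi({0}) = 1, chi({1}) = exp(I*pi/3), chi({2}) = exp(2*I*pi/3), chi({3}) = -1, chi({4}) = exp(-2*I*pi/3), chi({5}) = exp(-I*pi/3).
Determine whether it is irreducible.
Irreducible: <chi, chi> = 1.

Explanation: <chi, chi> = (1/|G|) sum_C |C| * |chi(C)|^2 = (1/6)[1*|1|^2 + 1*|exp(I*pi/3)|^2 + 1*|exp(2*I*pi/3)|^2 + 1*|-1|^2 + 1*|exp(-2*I*pi/3)|^2 + 1*|exp(-I*pi/3)|^2]
  = (1/6)[(1) + (1) + (1) + (1) + (1) + (1)] = 6/6 = 1.
(Exp terms are combined using exp(i*s)*conj(exp(i*t)) = exp(i*(s-t)), and sums of them are collapsed using the identity that for every m > 1 the m distinct m-th roots of unity sum to 0, e.g. 1 + exp(2*I*pi/3) + exp(-2*I*pi/3) = 0.)
A character is irreducible iff <chi, chi> = 1, so this representation is irreducible.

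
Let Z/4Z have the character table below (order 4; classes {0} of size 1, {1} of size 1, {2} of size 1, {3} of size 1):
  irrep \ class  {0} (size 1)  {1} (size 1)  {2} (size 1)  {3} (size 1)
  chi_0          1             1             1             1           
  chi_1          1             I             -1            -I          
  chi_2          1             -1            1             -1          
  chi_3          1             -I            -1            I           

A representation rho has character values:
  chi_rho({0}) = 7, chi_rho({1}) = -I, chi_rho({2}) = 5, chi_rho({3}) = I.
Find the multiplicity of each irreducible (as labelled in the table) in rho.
Multiplicities: chi_0: 3, chi_1: 0, chi_2: 3, chi_3: 1.

Reasoning: Use <chi_rho, chi> = (1/|G|) sum_C |C| * chi_rho(C) * conj(chi(C)) with |G| = 4 for each irreducible chi in the table:
  <chi_rho, chi_0> = (1/4)[1*(7)*conj(1) + 1*(-I)*conj(1) + 1*(5)*conj(1) + 1*(I)*conj(1)]
      = (1/4)[(7) + (-I) + (5) + (I)] = 12/4 = 3
  <chi_rho, chi_1> = (1/4)[1*(7)*conj(1) + 1*(-I)*conj(I) + 1*(5)*conj(-1) + 1*(I)*conj(-I)]
      = (1/4)[(7) + (-1) + (-5) + (-1)] = 0/4 = 0
  <chi_rho, chi_2> = (1/4)[1*(7)*conj(1) + 1*(-I)*conj(-1) + 1*(5)*conj(1) + 1*(I)*conj(-1)]
      = (1/4)[(7) + (I) + (5) + (-I)] = 12/4 = 3
  <chi_rho, chi_3> = (1/4)[1*(7)*conj(1) + 1*(-I)*conj(-I) + 1*(5)*conj(-1) + 1*(I)*conj(I)]
      = (1/4)[(7) + (1) + (-5) + (1)] = 4/4 = 1
(Exp terms are combined using exp(i*s)*conj(exp(i*t)) = exp(i*(s-t)), and sums of them are collapsed using the identity that for every m > 1 the m distinct m-th roots of unity sum to 0, e.g. 1 + exp(2*I*pi/3) + exp(-2*I*pi/3) = 0.)
Dimension check: dim(rho) = sum (mult * dim) = 3*1 + 0*1 + 3*1 + 1*1 = 7 = chi_rho(e) = 7.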